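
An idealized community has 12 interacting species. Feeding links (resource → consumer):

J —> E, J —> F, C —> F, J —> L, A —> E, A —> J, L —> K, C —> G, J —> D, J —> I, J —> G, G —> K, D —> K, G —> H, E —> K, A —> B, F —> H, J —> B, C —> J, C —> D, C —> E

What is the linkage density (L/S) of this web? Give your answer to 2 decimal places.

L/S = 1.75

There are L = 21 links among S = 12 species.
L/S = 21/12 = 1.7500 ≈ 1.75.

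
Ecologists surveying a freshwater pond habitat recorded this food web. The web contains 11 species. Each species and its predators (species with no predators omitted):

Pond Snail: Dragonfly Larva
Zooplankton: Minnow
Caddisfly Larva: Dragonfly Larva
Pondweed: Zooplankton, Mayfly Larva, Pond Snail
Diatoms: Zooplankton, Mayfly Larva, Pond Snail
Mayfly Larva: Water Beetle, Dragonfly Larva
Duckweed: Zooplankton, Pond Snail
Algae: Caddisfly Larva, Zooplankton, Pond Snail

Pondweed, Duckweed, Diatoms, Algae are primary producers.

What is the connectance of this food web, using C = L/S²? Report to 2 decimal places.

The web has S = 11 species and L = 16 feeding links.
C = L / S² = 16 / 121 = 0.1322 ≈ 0.13.

C = 0.13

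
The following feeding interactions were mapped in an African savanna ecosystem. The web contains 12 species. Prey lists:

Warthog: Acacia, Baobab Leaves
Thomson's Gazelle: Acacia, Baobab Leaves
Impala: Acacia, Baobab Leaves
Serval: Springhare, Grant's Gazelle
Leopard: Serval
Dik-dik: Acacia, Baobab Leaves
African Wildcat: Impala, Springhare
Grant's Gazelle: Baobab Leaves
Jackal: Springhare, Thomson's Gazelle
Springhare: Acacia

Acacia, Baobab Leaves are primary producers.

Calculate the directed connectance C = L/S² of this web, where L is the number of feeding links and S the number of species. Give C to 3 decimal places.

The web has S = 12 species and L = 17 feeding links.
C = L / S² = 17 / 144 = 0.1181 ≈ 0.118.

C = 0.118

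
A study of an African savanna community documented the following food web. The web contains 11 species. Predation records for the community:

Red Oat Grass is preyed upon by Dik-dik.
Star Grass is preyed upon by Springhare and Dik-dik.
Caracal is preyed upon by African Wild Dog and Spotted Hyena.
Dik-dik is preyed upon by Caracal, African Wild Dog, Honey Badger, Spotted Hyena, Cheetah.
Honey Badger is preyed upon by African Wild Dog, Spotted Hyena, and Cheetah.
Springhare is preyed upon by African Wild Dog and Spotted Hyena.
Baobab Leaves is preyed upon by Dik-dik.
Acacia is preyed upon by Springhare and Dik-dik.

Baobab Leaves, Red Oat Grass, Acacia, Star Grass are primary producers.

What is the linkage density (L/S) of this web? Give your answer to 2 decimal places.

L/S = 1.64

There are L = 18 links among S = 11 species.
L/S = 18/11 = 1.6364 ≈ 1.64.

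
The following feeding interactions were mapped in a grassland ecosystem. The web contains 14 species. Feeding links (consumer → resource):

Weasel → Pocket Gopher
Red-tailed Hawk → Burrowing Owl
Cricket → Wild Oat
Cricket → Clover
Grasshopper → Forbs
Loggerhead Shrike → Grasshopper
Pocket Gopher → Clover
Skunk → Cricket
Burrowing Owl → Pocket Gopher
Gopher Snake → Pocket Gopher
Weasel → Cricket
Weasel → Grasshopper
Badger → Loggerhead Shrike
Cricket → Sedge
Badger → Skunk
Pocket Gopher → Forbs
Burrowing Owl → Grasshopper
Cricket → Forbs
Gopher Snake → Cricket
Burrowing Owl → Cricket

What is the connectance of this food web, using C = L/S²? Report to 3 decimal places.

The web has S = 14 species and L = 20 feeding links.
C = L / S² = 20 / 196 = 0.1020 ≈ 0.102.

C = 0.102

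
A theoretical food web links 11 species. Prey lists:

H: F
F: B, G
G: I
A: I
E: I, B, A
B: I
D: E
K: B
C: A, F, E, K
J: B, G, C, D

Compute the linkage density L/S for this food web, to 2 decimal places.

L/S = 1.73

There are L = 19 links among S = 11 species.
L/S = 19/11 = 1.7273 ≈ 1.73.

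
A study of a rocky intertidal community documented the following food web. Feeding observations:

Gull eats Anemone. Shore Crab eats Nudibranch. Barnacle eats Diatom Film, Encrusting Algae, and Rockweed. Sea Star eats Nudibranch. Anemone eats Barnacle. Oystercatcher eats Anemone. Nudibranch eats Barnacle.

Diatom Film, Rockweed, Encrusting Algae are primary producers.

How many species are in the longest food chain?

4 species

One longest chain: Diatom Film → Barnacle → Nudibranch → Shore Crab.
It has 4 species and 3 links.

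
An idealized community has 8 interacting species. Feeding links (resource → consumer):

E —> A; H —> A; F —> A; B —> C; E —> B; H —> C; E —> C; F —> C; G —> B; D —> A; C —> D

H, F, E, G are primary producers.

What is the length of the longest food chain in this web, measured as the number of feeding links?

One longest chain: E → B → C → D → A.
It has 5 species and 4 links.

4 links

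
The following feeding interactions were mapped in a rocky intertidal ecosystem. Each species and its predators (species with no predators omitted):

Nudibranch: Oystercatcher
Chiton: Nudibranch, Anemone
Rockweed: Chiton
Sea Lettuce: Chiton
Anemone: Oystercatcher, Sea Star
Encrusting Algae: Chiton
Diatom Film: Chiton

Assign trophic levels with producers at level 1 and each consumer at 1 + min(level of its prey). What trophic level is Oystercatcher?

Diatom Film is a producer → level 1.
Chiton eats Diatom Film → level 2.
Nudibranch eats Chiton → level 3.
Oystercatcher eats Nudibranch → level 4.
No prey of Oystercatcher is below level 3, so 4 is the minimum.

Trophic level 4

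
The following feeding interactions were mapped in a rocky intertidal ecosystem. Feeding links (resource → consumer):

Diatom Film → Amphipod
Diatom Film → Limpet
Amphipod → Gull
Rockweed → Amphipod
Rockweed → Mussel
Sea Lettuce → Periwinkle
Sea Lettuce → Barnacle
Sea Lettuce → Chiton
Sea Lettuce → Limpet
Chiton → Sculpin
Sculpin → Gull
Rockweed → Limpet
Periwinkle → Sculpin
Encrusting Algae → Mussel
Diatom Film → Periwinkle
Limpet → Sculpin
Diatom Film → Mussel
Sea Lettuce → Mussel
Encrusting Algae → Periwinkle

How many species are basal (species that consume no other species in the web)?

Basal species (no prey listed): Diatom Film, Encrusting Algae, Sea Lettuce, Rockweed.
Count: 4.

4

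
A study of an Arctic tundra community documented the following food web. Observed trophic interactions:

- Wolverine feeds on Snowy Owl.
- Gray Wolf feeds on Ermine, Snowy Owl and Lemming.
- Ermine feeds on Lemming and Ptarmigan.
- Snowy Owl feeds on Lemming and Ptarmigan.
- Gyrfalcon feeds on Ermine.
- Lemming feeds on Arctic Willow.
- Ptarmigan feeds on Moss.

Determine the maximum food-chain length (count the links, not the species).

One longest chain: Moss → Ptarmigan → Ermine → Gyrfalcon.
It has 4 species and 3 links.

3 links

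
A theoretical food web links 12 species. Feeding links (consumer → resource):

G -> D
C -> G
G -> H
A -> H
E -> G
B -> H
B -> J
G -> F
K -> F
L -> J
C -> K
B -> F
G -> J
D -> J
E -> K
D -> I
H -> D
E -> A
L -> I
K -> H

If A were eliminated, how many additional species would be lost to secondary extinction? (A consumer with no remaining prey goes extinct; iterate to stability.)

Remove A.
Every predator of it retains at least one other prey: E still has G, K.
No consumer loses all prey, so no secondary extinctions occur.

0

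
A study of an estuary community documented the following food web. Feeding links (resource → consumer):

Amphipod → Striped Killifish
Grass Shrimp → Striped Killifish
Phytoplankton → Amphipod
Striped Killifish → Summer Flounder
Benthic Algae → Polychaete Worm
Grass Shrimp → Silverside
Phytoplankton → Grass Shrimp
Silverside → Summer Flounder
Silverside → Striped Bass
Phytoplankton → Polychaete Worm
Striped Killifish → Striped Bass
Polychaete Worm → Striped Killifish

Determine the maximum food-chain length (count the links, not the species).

One longest chain: Benthic Algae → Polychaete Worm → Striped Killifish → Striped Bass.
It has 4 species and 3 links.

3 links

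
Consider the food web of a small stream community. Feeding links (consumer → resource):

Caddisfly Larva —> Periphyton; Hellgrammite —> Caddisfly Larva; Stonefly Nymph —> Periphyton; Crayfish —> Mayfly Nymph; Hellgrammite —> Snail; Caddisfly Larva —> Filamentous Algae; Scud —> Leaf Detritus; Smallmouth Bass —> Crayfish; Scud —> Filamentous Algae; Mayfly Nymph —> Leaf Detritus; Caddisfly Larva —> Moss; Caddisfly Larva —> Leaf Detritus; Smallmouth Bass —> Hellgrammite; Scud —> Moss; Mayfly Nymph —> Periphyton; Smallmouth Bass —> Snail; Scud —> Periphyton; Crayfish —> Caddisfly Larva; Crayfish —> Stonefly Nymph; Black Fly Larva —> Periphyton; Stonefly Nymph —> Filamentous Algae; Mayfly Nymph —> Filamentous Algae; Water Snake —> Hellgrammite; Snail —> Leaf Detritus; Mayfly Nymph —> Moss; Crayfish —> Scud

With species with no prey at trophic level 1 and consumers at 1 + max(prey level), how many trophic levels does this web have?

4

Basal resources (level 1): Moss, Filamentous Algae, Leaf Detritus, Periphyton.
Moss → Caddisfly Larva → Crayfish → Smallmouth Bass gives Smallmouth Bass level 4.
No species has a prey at level 4, so no species reaches level 5.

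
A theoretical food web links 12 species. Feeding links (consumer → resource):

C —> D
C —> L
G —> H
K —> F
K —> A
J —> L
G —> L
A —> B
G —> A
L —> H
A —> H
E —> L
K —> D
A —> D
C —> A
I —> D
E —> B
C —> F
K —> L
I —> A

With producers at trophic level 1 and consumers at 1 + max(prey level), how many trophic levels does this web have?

Producers (level 1): H, F, D, B.
H → A → K gives K level 3.
No species has a prey at level 3, so no species reaches level 4.

3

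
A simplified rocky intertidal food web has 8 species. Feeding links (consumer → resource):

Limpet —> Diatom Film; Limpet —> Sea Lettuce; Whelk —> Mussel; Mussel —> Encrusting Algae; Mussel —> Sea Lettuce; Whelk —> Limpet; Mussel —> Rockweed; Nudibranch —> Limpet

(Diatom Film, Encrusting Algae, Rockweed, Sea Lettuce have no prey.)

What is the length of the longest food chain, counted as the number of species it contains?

One longest chain: Diatom Film → Limpet → Nudibranch.
It has 3 species and 2 links.

3 species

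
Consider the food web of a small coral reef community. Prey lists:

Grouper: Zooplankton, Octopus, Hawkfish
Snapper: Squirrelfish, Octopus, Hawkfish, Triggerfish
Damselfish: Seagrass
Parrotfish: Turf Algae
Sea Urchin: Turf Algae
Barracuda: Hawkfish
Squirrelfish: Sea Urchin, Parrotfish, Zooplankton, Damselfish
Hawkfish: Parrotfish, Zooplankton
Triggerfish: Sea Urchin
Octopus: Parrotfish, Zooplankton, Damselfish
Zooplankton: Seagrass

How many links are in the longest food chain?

3 links

One longest chain: Turf Algae → Parrotfish → Hawkfish → Grouper.
It has 4 species and 3 links.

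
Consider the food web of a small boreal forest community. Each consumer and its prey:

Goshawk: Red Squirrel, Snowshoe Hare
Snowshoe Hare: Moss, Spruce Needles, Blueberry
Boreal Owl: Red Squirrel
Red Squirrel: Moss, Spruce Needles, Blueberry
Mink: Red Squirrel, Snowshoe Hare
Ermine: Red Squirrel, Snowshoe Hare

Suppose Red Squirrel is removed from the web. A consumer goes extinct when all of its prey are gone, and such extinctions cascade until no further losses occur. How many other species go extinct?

1

Remove Red Squirrel.
Round 1: Boreal Owl (all prey gone) → extinct.
No further losses. Total secondary extinctions: 1.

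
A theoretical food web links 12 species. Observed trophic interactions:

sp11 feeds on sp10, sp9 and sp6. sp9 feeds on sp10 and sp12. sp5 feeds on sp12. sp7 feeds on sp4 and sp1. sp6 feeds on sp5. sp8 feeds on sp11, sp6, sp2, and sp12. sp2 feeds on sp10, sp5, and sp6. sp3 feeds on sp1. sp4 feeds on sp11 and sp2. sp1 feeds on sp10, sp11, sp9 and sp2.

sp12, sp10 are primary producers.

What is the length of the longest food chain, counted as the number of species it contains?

One longest chain: sp12 → sp5 → sp6 → sp2 → sp1 → sp7.
It has 6 species and 5 links.

6 species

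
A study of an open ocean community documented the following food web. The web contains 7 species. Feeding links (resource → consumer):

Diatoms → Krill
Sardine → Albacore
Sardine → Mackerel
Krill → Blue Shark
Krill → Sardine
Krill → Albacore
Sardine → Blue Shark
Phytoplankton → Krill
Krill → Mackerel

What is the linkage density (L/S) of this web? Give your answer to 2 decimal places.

L/S = 1.29

There are L = 9 links among S = 7 species.
L/S = 9/7 = 1.2857 ≈ 1.29.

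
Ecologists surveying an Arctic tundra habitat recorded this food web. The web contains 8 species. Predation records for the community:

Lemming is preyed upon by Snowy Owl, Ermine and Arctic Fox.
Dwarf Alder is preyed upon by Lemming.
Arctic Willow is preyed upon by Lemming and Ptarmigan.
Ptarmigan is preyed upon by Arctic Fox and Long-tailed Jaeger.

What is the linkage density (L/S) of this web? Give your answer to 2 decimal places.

There are L = 8 links among S = 8 species.
L/S = 8/8 = 1.0000 ≈ 1.00.

L/S = 1.00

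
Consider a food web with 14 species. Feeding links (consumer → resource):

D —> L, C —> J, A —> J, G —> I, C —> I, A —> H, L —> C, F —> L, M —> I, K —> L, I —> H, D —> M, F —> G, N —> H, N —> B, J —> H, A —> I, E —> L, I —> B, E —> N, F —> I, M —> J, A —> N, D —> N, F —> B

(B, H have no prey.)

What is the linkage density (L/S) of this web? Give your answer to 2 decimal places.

L/S = 1.79

There are L = 25 links among S = 14 species.
L/S = 25/14 = 1.7857 ≈ 1.79.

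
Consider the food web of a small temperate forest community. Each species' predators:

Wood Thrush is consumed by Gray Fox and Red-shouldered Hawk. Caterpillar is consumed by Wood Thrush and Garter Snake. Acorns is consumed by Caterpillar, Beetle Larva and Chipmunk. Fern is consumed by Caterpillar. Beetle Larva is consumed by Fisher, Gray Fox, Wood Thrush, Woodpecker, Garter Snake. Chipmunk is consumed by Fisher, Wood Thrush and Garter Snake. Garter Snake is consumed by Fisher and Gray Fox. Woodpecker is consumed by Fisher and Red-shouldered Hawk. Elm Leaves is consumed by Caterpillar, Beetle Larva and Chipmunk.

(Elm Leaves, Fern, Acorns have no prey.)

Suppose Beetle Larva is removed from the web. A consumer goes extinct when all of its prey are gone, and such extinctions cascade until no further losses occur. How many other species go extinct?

1

Remove Beetle Larva.
Round 1: Woodpecker (all prey gone) → extinct.
No further losses. Total secondary extinctions: 1.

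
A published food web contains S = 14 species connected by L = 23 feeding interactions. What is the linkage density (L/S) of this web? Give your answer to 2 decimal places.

There are L = 23 links among S = 14 species.
L/S = 23/14 = 1.6429 ≈ 1.64.

L/S = 1.64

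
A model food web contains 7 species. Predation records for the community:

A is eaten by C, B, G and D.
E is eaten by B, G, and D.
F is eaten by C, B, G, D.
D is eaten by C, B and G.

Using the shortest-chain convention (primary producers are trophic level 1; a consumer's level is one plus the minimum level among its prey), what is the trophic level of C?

A is a producer → level 1.
C eats A → level 2.

Trophic level 2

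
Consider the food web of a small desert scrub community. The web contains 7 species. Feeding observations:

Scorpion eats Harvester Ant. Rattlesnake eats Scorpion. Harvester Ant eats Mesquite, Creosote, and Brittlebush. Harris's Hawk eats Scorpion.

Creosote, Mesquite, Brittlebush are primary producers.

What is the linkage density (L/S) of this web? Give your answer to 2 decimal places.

There are L = 6 links among S = 7 species.
L/S = 6/7 = 0.8571 ≈ 0.86.

L/S = 0.86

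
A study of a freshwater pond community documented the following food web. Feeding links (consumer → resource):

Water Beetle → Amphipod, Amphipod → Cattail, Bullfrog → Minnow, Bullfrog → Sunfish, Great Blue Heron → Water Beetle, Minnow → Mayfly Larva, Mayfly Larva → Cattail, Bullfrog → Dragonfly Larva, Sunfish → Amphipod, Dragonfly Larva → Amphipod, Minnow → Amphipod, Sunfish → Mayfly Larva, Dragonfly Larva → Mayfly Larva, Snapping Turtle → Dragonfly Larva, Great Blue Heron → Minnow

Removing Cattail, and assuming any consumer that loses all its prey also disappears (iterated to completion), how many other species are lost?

9

Remove Cattail.
Round 1: Mayfly Larva (all prey gone), Amphipod (all prey gone) → extinct.
Round 2: Minnow (all prey gone), Water Beetle (all prey gone), Sunfish (all prey gone), Dragonfly Larva (all prey gone) → extinct.
Round 3: Bullfrog (all prey gone), Great Blue Heron (all prey gone), Snapping Turtle (all prey gone) → extinct.
No further losses. Total secondary extinctions: 9.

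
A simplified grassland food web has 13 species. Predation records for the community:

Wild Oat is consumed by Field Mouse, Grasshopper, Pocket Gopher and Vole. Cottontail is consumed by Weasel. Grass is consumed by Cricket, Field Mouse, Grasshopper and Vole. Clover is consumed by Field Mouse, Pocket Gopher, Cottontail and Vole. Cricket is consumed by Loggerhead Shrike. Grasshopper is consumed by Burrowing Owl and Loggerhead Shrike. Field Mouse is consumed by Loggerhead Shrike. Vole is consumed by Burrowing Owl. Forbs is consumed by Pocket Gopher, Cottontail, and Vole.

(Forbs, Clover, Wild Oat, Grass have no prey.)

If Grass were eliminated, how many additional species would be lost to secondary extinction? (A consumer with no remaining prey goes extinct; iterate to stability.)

Remove Grass.
Round 1: Cricket (all prey gone) → extinct.
No further losses. Total secondary extinctions: 1.

1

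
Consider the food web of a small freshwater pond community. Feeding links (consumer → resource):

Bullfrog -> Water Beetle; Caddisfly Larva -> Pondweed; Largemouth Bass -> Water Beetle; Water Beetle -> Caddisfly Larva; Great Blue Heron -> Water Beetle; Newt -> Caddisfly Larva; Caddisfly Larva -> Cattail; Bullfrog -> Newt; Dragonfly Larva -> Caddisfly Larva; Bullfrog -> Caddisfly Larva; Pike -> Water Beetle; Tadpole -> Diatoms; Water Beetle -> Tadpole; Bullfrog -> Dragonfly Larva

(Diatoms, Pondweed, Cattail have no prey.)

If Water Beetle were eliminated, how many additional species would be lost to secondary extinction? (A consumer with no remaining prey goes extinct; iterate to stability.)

Remove Water Beetle.
Round 1: Pike (all prey gone), Great Blue Heron (all prey gone), Largemouth Bass (all prey gone) → extinct.
No further losses. Total secondary extinctions: 3.

3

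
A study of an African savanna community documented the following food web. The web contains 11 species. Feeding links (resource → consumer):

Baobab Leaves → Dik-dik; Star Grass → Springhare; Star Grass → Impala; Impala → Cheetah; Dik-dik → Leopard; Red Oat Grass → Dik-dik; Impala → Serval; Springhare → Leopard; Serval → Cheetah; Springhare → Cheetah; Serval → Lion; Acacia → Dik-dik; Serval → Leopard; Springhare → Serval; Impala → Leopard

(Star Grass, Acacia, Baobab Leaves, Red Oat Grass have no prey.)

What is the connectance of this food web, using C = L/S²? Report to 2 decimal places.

C = 0.12

The web has S = 11 species and L = 15 feeding links.
C = L / S² = 15 / 121 = 0.1240 ≈ 0.12.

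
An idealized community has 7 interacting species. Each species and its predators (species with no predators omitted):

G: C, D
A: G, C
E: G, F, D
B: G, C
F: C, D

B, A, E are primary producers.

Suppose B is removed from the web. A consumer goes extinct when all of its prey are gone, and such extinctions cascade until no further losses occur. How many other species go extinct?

Remove B.
Every predator of it retains at least one other prey: G still has A, E; C still has A, G, F.
No consumer loses all prey, so no secondary extinctions occur.

0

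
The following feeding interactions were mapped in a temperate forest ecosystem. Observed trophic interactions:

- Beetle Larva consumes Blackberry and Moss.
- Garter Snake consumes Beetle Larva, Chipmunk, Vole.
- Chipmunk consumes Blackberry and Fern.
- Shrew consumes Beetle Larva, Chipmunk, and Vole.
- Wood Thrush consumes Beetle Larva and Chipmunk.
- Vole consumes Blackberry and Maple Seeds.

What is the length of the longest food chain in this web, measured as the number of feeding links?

One longest chain: Blackberry → Beetle Larva → Wood Thrush.
It has 3 species and 2 links.

2 links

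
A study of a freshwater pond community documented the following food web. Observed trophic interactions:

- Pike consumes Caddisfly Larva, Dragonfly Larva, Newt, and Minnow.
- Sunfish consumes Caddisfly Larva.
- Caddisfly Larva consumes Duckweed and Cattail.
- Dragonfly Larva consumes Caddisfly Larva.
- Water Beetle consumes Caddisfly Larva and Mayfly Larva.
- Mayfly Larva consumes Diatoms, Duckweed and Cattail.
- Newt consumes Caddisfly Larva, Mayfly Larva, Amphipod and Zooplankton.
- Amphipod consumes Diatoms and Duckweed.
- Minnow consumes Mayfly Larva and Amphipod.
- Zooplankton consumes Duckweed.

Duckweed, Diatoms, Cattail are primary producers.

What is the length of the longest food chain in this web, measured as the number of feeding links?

3 links

One longest chain: Duckweed → Amphipod → Newt → Pike.
It has 4 species and 3 links.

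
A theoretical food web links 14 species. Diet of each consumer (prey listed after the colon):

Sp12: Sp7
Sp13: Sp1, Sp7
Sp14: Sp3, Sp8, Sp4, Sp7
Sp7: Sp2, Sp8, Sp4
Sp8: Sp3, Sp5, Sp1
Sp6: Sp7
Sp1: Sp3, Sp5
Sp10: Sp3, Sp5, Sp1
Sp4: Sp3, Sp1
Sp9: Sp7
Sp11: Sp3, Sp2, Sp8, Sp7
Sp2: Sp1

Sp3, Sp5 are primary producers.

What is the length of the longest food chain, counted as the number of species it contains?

5 species

One longest chain: Sp3 → Sp1 → Sp2 → Sp7 → Sp6.
It has 5 species and 4 links.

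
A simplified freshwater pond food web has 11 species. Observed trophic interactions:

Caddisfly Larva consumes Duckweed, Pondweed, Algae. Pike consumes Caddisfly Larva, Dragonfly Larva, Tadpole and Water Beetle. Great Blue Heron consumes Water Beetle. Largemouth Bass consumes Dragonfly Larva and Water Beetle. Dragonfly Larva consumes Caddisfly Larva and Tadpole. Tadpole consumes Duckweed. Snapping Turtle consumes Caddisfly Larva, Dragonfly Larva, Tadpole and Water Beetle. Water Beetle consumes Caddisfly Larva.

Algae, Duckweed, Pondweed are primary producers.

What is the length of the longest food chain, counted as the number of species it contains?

4 species

One longest chain: Algae → Caddisfly Larva → Water Beetle → Largemouth Bass.
It has 4 species and 3 links.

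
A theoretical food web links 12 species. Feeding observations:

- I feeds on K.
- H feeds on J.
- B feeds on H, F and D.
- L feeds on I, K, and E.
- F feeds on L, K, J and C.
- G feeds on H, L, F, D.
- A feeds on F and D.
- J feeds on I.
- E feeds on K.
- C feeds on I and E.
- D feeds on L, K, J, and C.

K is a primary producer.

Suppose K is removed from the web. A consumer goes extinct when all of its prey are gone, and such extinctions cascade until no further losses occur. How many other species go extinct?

Remove K.
Round 1: I (all prey gone), E (all prey gone) → extinct.
Round 2: J (all prey gone), L (all prey gone), C (all prey gone) → extinct.
Round 3: D (all prey gone), H (all prey gone), F (all prey gone) → extinct.
Round 4: B (all prey gone), G (all prey gone), A (all prey gone) → extinct.
No further losses. Total secondary extinctions: 11.

11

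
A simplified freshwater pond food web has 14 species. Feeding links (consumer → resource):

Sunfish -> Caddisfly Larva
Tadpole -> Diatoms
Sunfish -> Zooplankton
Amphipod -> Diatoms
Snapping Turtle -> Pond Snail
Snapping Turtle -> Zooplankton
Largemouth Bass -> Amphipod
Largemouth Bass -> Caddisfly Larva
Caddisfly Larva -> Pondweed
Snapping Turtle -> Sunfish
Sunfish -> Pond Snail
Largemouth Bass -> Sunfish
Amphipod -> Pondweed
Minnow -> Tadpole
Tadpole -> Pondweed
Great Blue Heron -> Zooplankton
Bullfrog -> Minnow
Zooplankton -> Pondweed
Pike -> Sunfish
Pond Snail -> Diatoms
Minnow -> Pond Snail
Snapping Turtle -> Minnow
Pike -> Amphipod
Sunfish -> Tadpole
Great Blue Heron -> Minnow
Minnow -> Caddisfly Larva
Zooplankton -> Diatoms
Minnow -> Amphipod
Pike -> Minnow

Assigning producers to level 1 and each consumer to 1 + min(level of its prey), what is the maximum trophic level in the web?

Producers (level 1): Pondweed, Diatoms.
Following each consumer down to its lowest-level prey: Pondweed → Caddisfly Larva → Minnow → Bullfrog (levels 1 through 4).
All prey of Bullfrog (Minnow 3) are at level 3 or above, so Bullfrog is at level 1 + 3 = 4.
Every consumer has at least one prey at level 3 or below, so none exceeds level 4.

4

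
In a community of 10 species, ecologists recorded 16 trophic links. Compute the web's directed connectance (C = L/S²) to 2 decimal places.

C = 0.16

The web has S = 10 species and L = 16 feeding links.
C = L / S² = 16 / 100 = 0.1600 ≈ 0.16.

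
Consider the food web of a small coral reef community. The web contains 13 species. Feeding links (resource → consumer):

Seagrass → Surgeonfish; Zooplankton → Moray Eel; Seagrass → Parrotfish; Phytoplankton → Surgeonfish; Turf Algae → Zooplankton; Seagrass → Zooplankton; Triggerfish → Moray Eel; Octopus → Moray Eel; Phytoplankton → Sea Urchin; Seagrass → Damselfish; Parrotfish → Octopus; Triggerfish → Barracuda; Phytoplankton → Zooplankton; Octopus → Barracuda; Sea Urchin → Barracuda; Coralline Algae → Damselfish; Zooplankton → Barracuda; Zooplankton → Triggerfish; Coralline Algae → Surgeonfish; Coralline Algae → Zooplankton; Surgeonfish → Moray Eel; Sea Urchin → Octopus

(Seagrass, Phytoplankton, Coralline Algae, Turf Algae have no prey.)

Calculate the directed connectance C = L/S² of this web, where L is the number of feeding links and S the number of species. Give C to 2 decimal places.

C = 0.13

The web has S = 13 species and L = 22 feeding links.
C = L / S² = 22 / 169 = 0.1302 ≈ 0.13.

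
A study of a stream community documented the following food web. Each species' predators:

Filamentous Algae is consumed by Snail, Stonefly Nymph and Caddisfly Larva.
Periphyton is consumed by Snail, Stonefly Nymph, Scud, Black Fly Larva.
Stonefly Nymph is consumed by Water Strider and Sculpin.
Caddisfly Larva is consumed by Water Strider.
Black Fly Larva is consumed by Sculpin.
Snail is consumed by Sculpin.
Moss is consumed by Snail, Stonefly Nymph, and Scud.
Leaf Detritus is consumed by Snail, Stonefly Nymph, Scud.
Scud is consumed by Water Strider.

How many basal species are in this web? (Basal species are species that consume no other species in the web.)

Basal species (no prey listed): Moss, Periphyton, Leaf Detritus, Filamentous Algae.
Count: 4.

4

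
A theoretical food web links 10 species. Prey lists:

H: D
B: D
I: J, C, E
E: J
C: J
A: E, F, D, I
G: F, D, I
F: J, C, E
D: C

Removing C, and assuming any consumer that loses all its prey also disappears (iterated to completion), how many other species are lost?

3

Remove C.
Round 1: D (all prey gone) → extinct.
Round 2: B (all prey gone), H (all prey gone) → extinct.
No further losses. Total secondary extinctions: 3.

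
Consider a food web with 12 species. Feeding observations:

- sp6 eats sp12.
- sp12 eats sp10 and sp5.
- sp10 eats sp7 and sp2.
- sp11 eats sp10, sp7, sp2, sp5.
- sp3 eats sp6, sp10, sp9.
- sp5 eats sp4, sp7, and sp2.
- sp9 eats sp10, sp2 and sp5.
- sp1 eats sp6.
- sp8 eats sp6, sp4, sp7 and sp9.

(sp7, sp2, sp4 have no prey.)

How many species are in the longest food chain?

One longest chain: sp7 → sp10 → sp12 → sp6 → sp8.
It has 5 species and 4 links.

5 species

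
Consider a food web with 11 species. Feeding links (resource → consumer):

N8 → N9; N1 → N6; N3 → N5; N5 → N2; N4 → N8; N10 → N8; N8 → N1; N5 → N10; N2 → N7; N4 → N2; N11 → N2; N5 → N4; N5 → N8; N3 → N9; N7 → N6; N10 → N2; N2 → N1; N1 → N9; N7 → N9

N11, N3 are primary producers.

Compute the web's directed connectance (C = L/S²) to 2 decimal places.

The web has S = 11 species and L = 19 feeding links.
C = L / S² = 19 / 121 = 0.1570 ≈ 0.16.

C = 0.16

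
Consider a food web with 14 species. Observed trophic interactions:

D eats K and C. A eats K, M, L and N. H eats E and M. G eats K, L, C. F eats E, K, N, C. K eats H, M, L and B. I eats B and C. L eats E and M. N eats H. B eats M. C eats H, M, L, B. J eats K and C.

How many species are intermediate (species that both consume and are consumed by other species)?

6

Intermediate species (has both prey and predators): B, H, L, N, C, K.
Count: 6.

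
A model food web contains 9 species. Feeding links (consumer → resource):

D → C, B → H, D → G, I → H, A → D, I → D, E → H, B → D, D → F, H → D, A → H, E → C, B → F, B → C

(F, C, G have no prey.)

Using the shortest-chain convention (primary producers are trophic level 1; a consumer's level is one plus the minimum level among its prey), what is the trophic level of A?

F is a producer → level 1.
D eats F → level 2.
A eats D → level 3.
No prey of A is below level 2, so 3 is the minimum.

Trophic level 3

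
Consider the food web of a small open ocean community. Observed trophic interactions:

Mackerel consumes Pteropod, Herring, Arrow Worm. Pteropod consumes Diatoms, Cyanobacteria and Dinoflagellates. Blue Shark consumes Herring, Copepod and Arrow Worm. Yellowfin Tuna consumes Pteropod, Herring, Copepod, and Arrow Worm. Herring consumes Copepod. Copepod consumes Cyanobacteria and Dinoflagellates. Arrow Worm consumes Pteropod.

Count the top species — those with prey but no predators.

Top species (has prey, but nothing eats it): Yellowfin Tuna, Blue Shark, Mackerel.
Count: 3.

3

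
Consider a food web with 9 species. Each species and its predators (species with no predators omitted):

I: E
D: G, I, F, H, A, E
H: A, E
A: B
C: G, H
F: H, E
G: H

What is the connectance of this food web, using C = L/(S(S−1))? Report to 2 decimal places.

C = 0.21

The web has S = 9 species and L = 15 feeding links.
C = L / (S(S−1)) = 15 / 72 = 0.2083 ≈ 0.21.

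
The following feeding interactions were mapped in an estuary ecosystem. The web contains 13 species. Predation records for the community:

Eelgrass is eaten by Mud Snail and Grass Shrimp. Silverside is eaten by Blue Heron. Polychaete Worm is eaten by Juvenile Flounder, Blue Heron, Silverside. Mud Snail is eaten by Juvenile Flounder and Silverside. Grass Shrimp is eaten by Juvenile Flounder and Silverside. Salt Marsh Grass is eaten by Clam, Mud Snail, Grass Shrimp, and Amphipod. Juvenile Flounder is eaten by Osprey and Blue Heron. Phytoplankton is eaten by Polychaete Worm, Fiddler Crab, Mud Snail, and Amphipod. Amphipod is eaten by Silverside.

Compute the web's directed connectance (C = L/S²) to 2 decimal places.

C = 0.12

The web has S = 13 species and L = 21 feeding links.
C = L / S² = 21 / 169 = 0.1243 ≈ 0.12.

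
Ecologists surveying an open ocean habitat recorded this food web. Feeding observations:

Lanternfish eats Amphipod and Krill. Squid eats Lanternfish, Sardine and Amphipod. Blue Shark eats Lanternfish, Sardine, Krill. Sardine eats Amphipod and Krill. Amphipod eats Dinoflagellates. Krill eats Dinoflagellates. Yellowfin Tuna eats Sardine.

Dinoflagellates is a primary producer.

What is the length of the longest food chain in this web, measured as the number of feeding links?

3 links

One longest chain: Dinoflagellates → Amphipod → Sardine → Yellowfin Tuna.
It has 4 species and 3 links.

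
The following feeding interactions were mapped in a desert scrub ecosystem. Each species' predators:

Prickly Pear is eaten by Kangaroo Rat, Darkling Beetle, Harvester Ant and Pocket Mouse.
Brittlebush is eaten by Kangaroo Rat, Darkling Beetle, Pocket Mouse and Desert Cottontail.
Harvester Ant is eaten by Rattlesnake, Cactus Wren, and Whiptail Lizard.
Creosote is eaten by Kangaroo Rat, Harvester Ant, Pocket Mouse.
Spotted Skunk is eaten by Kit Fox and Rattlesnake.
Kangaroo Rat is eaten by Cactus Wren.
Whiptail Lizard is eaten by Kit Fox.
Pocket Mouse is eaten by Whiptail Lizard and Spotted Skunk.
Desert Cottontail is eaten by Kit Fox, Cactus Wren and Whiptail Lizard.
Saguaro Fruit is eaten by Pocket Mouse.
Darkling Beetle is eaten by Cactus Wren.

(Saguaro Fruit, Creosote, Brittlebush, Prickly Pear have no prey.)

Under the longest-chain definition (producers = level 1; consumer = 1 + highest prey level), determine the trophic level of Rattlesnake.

Trophic level 4

Saguaro Fruit is a producer → level 1.
Pocket Mouse eats Saguaro Fruit (level 1); other prey at levels: Creosote 1, Brittlebush 1, Prickly Pear 1 → level 2.
Spotted Skunk eats Pocket Mouse → level 3.
Rattlesnake eats Spotted Skunk (level 3); other prey at levels: Harvester Ant 2 → level 4.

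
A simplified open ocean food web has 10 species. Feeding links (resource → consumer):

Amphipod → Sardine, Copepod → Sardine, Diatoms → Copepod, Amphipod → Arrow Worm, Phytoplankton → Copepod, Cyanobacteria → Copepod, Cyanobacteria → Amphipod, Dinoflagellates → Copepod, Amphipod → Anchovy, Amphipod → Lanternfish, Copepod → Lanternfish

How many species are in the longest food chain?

3 species

One longest chain: Dinoflagellates → Copepod → Lanternfish.
It has 3 species and 2 links.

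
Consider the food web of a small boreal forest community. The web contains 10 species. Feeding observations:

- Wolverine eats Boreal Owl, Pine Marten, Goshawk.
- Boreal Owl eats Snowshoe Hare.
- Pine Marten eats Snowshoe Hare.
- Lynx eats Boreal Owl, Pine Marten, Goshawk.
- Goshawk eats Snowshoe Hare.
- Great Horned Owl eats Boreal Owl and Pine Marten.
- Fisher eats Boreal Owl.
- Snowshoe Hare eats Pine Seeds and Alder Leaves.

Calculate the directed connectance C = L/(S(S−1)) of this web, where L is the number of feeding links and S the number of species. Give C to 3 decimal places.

C = 0.156

The web has S = 10 species and L = 14 feeding links.
C = L / (S(S−1)) = 14 / 90 = 0.1556 ≈ 0.156.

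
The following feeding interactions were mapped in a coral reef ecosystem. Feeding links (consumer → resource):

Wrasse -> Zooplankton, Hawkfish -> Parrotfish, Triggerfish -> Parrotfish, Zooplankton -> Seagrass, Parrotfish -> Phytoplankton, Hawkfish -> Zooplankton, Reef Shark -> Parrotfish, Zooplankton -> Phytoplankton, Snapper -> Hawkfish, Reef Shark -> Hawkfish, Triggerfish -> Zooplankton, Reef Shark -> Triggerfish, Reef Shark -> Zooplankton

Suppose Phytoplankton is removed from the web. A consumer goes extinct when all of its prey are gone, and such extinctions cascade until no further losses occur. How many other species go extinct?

1

Remove Phytoplankton.
Round 1: Parrotfish (all prey gone) → extinct.
No further losses. Total secondary extinctions: 1.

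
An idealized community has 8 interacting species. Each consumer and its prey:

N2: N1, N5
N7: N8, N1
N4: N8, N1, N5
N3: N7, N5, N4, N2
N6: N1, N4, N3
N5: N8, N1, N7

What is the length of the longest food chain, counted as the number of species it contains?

6 species

One longest chain: N8 → N7 → N5 → N4 → N3 → N6.
It has 6 species and 5 links.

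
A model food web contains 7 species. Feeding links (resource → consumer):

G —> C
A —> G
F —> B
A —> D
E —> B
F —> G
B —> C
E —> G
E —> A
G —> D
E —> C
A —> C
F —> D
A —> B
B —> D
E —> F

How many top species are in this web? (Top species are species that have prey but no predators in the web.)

2

Top species (has prey, but nothing eats it): D, C.
Count: 2.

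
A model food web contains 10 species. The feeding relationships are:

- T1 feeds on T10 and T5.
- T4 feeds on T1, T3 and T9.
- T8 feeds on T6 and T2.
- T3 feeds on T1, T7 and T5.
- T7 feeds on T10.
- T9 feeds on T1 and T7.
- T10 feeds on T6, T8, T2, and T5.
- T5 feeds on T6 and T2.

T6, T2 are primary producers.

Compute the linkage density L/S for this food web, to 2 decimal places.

There are L = 19 links among S = 10 species.
L/S = 19/10 = 1.9000 ≈ 1.90.

L/S = 1.90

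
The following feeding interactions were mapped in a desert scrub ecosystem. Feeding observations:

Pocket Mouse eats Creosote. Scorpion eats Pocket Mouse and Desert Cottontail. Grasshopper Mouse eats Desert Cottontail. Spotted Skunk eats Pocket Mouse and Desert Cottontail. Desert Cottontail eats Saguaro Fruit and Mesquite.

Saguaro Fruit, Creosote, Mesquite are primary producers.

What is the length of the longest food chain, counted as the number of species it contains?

One longest chain: Saguaro Fruit → Desert Cottontail → Grasshopper Mouse.
It has 3 species and 2 links.

3 species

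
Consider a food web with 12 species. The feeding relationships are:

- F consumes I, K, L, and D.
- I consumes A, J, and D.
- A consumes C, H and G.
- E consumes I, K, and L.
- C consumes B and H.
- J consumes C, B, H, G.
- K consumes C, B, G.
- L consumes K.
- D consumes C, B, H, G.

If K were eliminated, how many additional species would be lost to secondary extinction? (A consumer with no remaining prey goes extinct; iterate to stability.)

1

Remove K.
Round 1: L (all prey gone) → extinct.
No further losses. Total secondary extinctions: 1.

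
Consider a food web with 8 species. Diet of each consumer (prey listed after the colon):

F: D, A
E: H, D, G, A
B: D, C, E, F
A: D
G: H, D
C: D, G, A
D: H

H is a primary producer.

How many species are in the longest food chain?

One longest chain: H → D → G → C → B.
It has 5 species and 4 links.

5 species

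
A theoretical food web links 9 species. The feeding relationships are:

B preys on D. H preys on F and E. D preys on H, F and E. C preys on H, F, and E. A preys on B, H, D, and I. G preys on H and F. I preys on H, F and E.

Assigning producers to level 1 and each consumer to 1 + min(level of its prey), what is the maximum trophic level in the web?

Producers (level 1): F, E.
Following each consumer down to its lowest-level prey: F → D → B (levels 1 through 3).
All prey of B (D 2) are at level 2 or above, so B is at level 1 + 2 = 3.
Every consumer has at least one prey at level 2 or below, so none exceeds level 3.

3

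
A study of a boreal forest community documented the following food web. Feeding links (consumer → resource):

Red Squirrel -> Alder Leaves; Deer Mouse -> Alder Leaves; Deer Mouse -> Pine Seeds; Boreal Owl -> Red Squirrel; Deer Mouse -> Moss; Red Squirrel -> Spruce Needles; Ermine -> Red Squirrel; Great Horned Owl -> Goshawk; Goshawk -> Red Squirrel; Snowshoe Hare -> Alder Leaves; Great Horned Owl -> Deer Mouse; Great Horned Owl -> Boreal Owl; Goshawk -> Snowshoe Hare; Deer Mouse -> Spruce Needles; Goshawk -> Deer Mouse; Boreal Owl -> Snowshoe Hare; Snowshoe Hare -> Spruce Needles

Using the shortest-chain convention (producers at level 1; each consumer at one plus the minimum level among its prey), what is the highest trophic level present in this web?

3

Producers (level 1): Pine Seeds, Spruce Needles, Alder Leaves, Moss.
Following each consumer down to its lowest-level prey: Spruce Needles → Red Squirrel → Boreal Owl (levels 1 through 3).
All prey of Boreal Owl (Red Squirrel 2, Snowshoe Hare 2) are at level 2 or above, so Boreal Owl is at level 1 + 2 = 3.
Every consumer has at least one prey at level 2 or below, so none exceeds level 3.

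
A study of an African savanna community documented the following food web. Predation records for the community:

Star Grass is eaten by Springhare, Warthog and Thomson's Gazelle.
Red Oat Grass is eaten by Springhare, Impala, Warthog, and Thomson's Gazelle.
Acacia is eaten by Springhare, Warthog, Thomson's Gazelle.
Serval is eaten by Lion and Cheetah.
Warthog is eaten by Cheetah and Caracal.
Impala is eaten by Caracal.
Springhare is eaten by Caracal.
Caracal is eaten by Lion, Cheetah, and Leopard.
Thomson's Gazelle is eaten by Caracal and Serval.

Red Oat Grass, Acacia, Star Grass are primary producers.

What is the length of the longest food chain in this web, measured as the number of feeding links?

One longest chain: Red Oat Grass → Springhare → Caracal → Leopard.
It has 4 species and 3 links.

3 links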